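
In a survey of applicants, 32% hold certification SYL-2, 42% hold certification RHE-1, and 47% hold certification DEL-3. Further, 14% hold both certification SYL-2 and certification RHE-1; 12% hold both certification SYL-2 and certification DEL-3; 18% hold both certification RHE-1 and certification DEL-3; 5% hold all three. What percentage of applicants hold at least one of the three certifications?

Using inclusion–exclusion:
P(union) = 32 + 42 + 47 − 14 − 12 − 18 + 5 = 82%

82%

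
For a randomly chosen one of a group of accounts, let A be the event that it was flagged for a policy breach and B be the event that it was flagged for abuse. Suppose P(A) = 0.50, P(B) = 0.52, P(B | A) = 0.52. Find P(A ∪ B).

0.76

P(A ∩ B) = P(A)·P(B|A) = 0.50 × 0.52 = 0.26
By inclusion–exclusion:
P(A ∪ B) = 0.50 + 0.52 − 0.26 = 0.76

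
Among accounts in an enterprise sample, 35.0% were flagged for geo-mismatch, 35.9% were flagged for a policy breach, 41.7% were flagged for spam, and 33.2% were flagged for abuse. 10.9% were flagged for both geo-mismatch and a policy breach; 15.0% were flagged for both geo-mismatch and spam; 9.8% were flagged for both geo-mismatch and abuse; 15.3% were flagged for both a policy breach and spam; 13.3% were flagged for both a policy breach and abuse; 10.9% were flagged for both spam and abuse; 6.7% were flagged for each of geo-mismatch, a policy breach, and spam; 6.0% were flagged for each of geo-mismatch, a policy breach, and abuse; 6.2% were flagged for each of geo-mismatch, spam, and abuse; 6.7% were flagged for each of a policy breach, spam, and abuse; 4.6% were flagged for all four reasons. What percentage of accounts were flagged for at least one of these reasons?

P(at least one) = 35.0 + 35.9 + 41.7 + 33.2 − 10.9 − 15.0 − 9.8 − 15.3 − 13.3 − 10.9 + 6.7 + 6.0 + 6.2 + 6.7 − 4.6 = 91.6%

91.6%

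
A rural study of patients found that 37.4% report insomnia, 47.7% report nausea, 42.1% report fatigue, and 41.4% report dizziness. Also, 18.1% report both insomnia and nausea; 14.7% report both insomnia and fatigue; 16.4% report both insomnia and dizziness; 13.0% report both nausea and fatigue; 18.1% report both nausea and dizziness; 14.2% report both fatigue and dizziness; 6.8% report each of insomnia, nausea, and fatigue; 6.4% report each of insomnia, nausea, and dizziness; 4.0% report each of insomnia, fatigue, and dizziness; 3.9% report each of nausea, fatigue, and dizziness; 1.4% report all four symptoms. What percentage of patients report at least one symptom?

93.8%

P(union) = 37.4 + 47.7 + 42.1 + 41.4 − 18.1 − 14.7 − 16.4 − 13.0 − 18.1 − 14.2 + 6.8 + 6.4 + 4.0 + 3.9 − 1.4 = 93.8%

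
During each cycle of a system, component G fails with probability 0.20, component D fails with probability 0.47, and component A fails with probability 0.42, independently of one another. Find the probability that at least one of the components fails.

0.75408

P(none) = (1 − 0.20) × (1 − 0.47) × (1 − 0.42) = 0.80 × 0.53 × 0.58 = 0.24592
P(at least one) = 1 − 0.24592 = 0.75408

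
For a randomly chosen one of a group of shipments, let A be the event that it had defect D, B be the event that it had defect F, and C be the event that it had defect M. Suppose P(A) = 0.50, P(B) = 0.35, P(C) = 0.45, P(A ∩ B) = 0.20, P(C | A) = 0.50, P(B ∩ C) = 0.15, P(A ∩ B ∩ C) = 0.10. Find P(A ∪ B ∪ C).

P(A ∩ C) = P(A)·P(C|A) = 0.50 × 0.50 = 0.25
P(A ∪ B ∪ C) = 0.50 + 0.35 + 0.45 − 0.20 − 0.25 − 0.15 + 0.10 = 0.80

0.80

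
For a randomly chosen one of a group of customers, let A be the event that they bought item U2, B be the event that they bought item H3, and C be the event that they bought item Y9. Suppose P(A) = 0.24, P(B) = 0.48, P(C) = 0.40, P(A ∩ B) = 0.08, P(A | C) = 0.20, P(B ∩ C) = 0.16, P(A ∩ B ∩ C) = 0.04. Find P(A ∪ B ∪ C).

P(A ∩ C) = P(C)·P(A|C) = 0.40 × 0.20 = 0.08
P(A ∪ B ∪ C) = 0.24 + 0.48 + 0.40 − 0.08 − 0.08 − 0.16 + 0.04 = 0.84

0.84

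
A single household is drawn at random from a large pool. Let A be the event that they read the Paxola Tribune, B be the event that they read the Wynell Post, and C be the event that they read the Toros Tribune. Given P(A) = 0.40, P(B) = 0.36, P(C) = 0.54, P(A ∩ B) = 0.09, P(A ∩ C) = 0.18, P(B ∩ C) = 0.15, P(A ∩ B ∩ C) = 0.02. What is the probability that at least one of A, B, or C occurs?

0.90

P(A ∪ B ∪ C) = 0.40 + 0.36 + 0.54 − 0.09 − 0.18 − 0.15 + 0.02 = 0.90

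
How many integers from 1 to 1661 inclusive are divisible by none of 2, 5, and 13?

614

floor(1661/2) + floor(1661/5) + floor(1661/13) − floor(1661/10) − floor(1661/26) − floor(1661/65) + floor(1661/130) = 830 + 332 + 127 − 166 − 63 − 25 + 12 = 1047
1661 − 1047 = 614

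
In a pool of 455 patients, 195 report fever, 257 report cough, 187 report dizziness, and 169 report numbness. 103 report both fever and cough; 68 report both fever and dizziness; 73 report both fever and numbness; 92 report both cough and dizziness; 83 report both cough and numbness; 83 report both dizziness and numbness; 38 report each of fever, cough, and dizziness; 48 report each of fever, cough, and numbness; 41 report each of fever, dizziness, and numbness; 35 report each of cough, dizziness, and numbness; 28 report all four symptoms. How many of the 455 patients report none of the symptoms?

15

Apply inclusion-exclusion:
|at least one| = 195 + 257 + 187 + 169 − 103 − 68 − 73 − 92 − 83 − 83 + 38 + 48 + 41 + 35 − 28 = 440
None: 455 − 440 = 15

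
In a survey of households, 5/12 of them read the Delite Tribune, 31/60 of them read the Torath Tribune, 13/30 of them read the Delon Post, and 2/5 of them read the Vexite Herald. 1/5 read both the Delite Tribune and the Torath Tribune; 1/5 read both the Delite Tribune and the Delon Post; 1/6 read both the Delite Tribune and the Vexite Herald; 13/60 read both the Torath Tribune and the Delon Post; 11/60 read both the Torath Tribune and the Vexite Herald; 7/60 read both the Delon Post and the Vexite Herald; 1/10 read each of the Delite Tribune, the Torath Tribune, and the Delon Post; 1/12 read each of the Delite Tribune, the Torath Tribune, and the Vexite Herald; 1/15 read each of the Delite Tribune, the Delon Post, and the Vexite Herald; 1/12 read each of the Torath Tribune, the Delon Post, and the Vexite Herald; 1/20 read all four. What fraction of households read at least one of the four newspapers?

29/30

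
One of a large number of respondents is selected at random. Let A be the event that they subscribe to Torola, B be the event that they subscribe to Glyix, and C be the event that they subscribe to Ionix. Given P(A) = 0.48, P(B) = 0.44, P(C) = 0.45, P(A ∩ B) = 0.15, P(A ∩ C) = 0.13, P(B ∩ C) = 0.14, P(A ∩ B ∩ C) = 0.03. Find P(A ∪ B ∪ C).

0.98

P(A ∪ B ∪ C) = 0.48 + 0.44 + 0.45 − 0.15 − 0.13 − 0.14 + 0.03 = 0.98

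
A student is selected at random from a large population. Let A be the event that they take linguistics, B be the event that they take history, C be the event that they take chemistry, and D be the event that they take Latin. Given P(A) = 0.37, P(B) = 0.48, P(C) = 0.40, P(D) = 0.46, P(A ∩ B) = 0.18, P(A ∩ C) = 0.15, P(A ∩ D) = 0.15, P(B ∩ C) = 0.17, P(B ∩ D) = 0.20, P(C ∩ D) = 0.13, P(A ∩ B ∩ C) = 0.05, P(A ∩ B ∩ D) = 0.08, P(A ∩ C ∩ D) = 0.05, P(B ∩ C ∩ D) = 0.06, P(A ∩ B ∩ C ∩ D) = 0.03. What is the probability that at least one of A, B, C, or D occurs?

0.94

Apply inclusion-exclusion:
P(A ∪ B ∪ C ∪ D) = 0.37 + 0.48 + 0.40 + 0.46 − 0.18 − 0.15 − 0.15 − 0.17 − 0.20 − 0.13 + 0.05 + 0.08 + 0.05 + 0.06 − 0.03 = 0.94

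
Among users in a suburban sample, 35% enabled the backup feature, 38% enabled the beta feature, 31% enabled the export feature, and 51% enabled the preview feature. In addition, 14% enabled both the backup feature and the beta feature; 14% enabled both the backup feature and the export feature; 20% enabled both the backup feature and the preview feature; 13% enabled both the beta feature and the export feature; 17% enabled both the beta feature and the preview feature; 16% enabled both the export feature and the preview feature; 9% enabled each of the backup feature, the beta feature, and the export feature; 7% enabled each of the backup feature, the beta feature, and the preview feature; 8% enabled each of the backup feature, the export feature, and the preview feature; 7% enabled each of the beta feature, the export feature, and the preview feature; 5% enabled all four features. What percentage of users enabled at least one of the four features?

87%

P(union) = 35 + 38 + 31 + 51 − 14 − 14 − 20 − 13 − 17 − 16 + 9 + 7 + 8 + 7 − 5 = 87%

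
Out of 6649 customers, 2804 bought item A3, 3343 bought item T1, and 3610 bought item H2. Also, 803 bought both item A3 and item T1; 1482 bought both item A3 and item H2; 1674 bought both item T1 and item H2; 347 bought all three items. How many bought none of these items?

Using inclusion–exclusion:
|union| = 2804 + 3343 + 3610 − 803 − 1482 − 1674 + 347 = 6145
None: 6649 − 6145 = 504

504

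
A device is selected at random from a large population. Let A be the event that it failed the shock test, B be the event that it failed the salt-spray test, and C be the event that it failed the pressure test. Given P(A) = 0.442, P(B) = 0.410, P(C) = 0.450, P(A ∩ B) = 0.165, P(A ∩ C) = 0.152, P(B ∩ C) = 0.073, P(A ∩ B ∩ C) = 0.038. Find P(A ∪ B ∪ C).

0.950

Apply inclusion-exclusion:
P(A ∪ B ∪ C) = 0.442 + 0.410 + 0.450 − 0.165 − 0.152 − 0.073 + 0.038 = 0.950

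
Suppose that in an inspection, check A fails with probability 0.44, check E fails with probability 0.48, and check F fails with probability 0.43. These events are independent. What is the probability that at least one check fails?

0.834016

Since the events are independent, P(none) is the product of the individual non-occurrence probabilities.
P(none) = (1 − 0.44) × (1 − 0.48) × (1 − 0.43) = 0.56 × 0.52 × 0.57 = 0.165984
P(at least one) = 1 − 0.165984 = 0.834016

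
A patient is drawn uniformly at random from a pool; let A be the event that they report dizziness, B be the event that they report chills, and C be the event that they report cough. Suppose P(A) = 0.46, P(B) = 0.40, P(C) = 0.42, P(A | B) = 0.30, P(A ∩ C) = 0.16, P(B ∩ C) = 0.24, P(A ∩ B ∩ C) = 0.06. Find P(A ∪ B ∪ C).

P(A ∩ B) = P(B)·P(A|B) = 0.40 × 0.30 = 0.12
P(A ∪ B ∪ C) = 0.46 + 0.40 + 0.42 − 0.12 − 0.16 − 0.24 + 0.06 = 0.82

0.82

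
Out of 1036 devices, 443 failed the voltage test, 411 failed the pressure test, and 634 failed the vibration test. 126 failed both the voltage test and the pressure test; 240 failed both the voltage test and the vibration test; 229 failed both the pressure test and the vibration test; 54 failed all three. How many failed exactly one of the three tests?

Using the inclusion–exclusion count for exactly one event:
|exactly one| = 443 + 411 + 634 − 2·126 − 2·240 − 2·229 + 3·54 = 460

460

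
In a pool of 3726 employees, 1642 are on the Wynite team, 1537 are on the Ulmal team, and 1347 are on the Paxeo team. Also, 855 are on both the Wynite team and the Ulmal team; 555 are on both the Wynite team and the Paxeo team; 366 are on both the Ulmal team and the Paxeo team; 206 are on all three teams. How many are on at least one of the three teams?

2956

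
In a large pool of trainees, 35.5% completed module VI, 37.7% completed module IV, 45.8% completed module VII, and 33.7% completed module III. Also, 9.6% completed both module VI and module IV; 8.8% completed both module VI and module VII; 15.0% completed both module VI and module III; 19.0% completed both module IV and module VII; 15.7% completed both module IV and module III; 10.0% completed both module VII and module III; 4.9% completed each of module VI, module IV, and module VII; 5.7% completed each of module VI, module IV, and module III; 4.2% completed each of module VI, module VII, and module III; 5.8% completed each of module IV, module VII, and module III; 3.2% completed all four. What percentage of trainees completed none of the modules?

P(at least one) = 35.5 + 37.7 + 45.8 + 33.7 − 9.6 − 8.8 − 15.0 − 19.0 − 15.7 − 10.0 + 4.9 + 5.7 + 4.2 + 5.8 − 3.2 = 92.0%
P(none) = 100% − 92.0% = 8.0%

8.0%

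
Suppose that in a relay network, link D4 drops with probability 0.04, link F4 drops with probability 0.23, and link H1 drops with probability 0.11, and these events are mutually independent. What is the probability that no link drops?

0.657888

Since the events are independent, P(none) is the product of the individual non-occurrence probabilities.
P(none) = (1 − 0.04) × (1 − 0.23) × (1 − 0.11) = 0.96 × 0.77 × 0.89 = 0.657888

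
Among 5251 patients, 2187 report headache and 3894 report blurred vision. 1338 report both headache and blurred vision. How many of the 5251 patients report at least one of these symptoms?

Inclusion–exclusion gives
|at least one| = 2187 + 3894 − 1338 = 4743

4743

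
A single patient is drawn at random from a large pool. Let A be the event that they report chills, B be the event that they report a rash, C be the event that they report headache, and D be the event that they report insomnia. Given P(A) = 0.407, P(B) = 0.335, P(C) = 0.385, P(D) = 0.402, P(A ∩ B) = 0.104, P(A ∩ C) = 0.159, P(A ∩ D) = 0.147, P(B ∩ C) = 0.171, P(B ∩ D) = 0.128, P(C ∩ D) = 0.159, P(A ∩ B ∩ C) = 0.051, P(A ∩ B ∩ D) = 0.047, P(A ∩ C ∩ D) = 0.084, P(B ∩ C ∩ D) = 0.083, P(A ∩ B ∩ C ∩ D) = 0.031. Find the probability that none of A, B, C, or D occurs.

0.105

Inclusion–exclusion gives
P(A ∪ B ∪ C ∪ D) = 0.407 + 0.335 + 0.385 + 0.402 − 0.104 − 0.159 − 0.147 − 0.171 − 0.128 − 0.159 + 0.051 + 0.047 + 0.084 + 0.083 − 0.031 = 0.895
P(none) = 1 − 0.895 = 0.105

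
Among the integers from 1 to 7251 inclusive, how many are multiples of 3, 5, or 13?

3682

2417 + 1450 + 557 − 483 − 185 − 111 + 37 = 3682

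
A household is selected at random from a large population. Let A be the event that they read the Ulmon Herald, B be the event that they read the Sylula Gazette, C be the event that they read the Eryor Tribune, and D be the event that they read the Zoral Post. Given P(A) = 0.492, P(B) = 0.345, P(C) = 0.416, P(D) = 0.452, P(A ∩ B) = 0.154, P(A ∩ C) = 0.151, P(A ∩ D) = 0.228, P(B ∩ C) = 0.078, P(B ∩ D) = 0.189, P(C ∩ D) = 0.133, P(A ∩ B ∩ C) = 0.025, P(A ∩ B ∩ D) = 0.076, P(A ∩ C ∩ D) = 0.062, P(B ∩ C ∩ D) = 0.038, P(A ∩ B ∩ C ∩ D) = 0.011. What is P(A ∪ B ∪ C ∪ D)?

P(A ∪ B ∪ C ∪ D) = 0.492 + 0.345 + 0.416 + 0.452 − 0.154 − 0.151 − 0.228 − 0.078 − 0.189 − 0.133 + 0.025 + 0.076 + 0.062 + 0.038 − 0.011 = 0.962

0.962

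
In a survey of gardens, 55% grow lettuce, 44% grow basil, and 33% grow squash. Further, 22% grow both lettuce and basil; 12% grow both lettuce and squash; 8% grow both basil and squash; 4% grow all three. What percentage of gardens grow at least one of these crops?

94%

By inclusion-exclusion,
P(union) = 55 + 44 + 33 − 22 − 12 − 8 + 4 = 94%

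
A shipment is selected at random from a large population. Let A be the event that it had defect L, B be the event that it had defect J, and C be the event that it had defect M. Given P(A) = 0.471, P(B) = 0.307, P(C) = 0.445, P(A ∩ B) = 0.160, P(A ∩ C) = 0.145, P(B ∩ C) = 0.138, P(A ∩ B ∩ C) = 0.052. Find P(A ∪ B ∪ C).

By inclusion–exclusion:
P(A ∪ B ∪ C) = 0.471 + 0.307 + 0.445 − 0.160 − 0.145 − 0.138 + 0.052 = 0.832

0.832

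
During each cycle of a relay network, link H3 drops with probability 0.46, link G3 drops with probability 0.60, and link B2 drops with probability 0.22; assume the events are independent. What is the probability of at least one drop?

P(none) = (1 − 0.46) × (1 − 0.60) × (1 − 0.22) = 0.54 × 0.40 × 0.78 = 0.16848
P(at least one) = 1 − 0.16848 = 0.83152

0.83152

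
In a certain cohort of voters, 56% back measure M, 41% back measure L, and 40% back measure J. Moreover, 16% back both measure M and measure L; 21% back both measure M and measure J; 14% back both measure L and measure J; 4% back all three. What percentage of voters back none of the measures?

P(≥1) = 56 + 41 + 40 − 16 − 21 − 14 + 4 = 90%
P(none) = 100% − 90% = 10%

10%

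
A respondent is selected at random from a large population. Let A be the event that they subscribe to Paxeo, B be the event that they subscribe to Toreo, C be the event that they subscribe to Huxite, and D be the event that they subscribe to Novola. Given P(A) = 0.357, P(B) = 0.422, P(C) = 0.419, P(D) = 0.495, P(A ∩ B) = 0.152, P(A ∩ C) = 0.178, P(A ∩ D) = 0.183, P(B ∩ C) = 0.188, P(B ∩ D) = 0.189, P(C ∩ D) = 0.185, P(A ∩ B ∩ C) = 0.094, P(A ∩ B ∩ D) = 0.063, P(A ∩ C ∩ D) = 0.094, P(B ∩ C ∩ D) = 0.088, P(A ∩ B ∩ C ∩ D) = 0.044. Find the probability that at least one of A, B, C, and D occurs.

0.913

By inclusion-exclusion,
P(A ∪ B ∪ C ∪ D) = 0.357 + 0.422 + 0.419 + 0.495 − 0.152 − 0.178 − 0.183 − 0.188 − 0.189 − 0.185 + 0.094 + 0.063 + 0.094 + 0.088 − 0.044 = 0.913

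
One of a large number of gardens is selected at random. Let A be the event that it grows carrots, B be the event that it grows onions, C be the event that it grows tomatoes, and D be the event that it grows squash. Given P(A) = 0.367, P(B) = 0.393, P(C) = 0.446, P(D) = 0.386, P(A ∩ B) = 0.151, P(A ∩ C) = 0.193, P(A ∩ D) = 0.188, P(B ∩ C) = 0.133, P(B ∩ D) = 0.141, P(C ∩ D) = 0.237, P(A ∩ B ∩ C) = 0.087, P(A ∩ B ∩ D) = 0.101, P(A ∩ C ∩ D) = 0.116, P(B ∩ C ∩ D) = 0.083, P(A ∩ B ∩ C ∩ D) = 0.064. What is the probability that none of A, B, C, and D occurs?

0.128

P(A ∪ B ∪ C ∪ D) = 0.367 + 0.393 + 0.446 + 0.386 − 0.151 − 0.193 − 0.188 − 0.133 − 0.141 − 0.237 + 0.087 + 0.101 + 0.116 + 0.083 − 0.064 = 0.872
P(none) = 1 − 0.872 = 0.128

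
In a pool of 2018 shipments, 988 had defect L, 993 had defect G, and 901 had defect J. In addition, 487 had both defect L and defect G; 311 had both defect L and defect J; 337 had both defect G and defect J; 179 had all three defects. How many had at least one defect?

1926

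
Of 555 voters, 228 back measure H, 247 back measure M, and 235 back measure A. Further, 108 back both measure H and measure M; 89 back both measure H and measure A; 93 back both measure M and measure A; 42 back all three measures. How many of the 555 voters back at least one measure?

462

Using inclusion–exclusion:
N(≥1) = 228 + 247 + 235 − 108 − 89 − 93 + 42 = 462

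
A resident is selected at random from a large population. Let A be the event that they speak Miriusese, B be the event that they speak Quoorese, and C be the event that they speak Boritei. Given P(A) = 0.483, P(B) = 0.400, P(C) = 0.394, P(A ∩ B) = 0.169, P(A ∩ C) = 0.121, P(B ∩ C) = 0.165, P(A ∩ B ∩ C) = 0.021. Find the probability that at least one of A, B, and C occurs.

0.843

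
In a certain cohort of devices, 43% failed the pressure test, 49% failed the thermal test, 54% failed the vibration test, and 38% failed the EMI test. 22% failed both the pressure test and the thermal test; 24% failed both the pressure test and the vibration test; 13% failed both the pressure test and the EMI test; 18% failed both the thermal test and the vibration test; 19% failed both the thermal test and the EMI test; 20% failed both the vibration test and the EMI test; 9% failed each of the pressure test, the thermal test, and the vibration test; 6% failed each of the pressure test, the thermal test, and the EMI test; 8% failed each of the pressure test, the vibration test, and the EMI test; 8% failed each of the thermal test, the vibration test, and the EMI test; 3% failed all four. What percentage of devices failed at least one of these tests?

P(union) = 43 + 49 + 54 + 38 − 22 − 24 − 13 − 18 − 19 − 20 + 9 + 6 + 8 + 8 − 3 = 96%

96%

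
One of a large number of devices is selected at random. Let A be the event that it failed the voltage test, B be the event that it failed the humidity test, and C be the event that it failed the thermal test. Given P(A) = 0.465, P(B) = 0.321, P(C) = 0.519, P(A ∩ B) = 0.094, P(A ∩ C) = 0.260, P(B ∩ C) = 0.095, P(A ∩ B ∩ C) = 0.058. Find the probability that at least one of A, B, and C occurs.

0.914

P(A ∪ B ∪ C) = 0.465 + 0.321 + 0.519 − 0.094 − 0.260 − 0.095 + 0.058 = 0.914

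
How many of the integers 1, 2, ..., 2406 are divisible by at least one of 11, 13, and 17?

floor(2406/11) + floor(2406/13) + floor(2406/17) − floor(2406/143) − floor(2406/187) − floor(2406/221) + floor(2406/2431) = 218 + 185 + 141 − 16 − 12 − 10 + 0 = 506

506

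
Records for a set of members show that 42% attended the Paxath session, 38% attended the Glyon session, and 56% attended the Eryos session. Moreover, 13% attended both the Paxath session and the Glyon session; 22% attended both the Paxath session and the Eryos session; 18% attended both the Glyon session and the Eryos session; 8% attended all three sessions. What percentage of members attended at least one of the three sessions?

91%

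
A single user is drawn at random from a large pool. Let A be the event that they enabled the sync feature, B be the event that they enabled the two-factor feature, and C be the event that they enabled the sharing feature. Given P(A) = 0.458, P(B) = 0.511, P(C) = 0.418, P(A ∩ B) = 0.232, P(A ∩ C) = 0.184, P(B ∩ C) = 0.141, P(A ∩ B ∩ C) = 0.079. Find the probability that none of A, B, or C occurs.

P(A ∪ B ∪ C) = 0.458 + 0.511 + 0.418 − 0.232 − 0.184 − 0.141 + 0.079 = 0.909
P(none) = 1 − 0.909 = 0.091

0.091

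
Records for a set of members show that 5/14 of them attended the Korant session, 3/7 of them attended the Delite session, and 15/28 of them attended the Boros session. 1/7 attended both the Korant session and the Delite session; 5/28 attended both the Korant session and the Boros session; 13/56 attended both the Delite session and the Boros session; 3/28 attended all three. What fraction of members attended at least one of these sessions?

By inclusion–exclusion:
P(at least one) = 5/14 + 3/7 + 15/28 − 1/7 − 5/28 − 13/56 + 3/28 = 7/8

7/8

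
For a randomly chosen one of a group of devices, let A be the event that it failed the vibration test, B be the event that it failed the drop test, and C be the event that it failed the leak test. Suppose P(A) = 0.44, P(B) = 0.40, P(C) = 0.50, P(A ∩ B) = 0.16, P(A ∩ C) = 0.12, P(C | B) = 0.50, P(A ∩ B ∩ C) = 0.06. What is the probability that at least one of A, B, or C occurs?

0.92

P(B ∩ C) = P(B)·P(C|B) = 0.40 × 0.50 = 0.20
P(A ∪ B ∪ C) = 0.44 + 0.40 + 0.50 − 0.16 − 0.12 − 0.20 + 0.06 = 0.92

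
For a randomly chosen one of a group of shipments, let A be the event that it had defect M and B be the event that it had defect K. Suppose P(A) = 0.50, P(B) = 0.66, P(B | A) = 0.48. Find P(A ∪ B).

P(A ∩ B) = P(A)·P(B|A) = 0.50 × 0.48 = 0.24
Apply inclusion-exclusion:
P(A ∪ B) = 0.50 + 0.66 − 0.24 = 0.92

0.92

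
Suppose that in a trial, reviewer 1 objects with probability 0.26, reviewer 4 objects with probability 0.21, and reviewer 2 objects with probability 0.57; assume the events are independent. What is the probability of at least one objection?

0.748622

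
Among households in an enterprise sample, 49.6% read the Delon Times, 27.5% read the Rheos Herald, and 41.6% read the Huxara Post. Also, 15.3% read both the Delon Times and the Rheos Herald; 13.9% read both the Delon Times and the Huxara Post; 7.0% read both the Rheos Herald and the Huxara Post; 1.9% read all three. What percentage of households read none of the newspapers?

15.6%

By inclusion–exclusion:
P(union) = 49.6 + 27.5 + 41.6 − 15.3 − 13.9 − 7.0 + 1.9 = 84.4%
P(none) = 100% − 84.4% = 15.6%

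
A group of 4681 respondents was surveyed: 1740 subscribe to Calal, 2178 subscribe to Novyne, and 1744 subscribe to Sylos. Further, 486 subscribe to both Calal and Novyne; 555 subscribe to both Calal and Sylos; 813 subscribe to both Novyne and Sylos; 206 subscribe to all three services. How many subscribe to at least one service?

4014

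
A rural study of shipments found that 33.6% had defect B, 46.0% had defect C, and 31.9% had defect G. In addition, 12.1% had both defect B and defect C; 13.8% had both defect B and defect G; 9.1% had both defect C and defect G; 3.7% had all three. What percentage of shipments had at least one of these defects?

By inclusion-exclusion,
P(at least one) = 33.6 + 46.0 + 31.9 − 12.1 − 13.8 − 9.1 + 3.7 = 80.2%

80.2%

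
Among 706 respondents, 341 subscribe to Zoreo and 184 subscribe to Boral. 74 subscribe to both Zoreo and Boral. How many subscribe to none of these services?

N(≥1) = 341 + 184 − 74 = 451
None: 706 − 451 = 255

255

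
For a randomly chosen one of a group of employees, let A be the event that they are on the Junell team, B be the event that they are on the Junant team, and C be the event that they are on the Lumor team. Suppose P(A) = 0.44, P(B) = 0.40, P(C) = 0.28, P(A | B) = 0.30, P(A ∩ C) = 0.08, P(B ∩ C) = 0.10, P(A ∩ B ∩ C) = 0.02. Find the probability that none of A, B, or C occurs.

P(A ∩ B) = P(B)·P(A|B) = 0.40 × 0.30 = 0.12
By inclusion–exclusion:
P(A ∪ B ∪ C) = 0.44 + 0.40 + 0.28 − 0.12 − 0.08 − 0.10 + 0.02 = 0.84
P(none) = 1 − 0.84 = 0.16

0.16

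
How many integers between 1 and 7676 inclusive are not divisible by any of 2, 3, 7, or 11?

1994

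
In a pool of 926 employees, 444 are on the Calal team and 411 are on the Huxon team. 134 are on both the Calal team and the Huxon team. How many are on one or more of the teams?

By inclusion-exclusion,
|union| = 444 + 411 − 134 = 721

721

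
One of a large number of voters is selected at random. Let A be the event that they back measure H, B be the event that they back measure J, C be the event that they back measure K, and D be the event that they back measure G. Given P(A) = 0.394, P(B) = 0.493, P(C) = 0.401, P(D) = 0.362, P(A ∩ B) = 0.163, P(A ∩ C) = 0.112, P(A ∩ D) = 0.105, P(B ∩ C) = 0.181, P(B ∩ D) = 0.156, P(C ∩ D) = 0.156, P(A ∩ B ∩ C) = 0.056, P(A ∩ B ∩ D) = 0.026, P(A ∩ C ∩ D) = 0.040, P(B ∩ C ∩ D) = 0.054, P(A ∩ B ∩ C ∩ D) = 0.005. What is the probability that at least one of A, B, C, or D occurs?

P(A ∪ B ∪ C ∪ D) = 0.394 + 0.493 + 0.401 + 0.362 − 0.163 − 0.112 − 0.105 − 0.181 − 0.156 − 0.156 + 0.056 + 0.026 + 0.040 + 0.054 − 0.005 = 0.948

0.948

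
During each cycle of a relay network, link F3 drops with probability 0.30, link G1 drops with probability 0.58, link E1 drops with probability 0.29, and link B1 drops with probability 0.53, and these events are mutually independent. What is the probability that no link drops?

0.0981078

P(none) = (1 − 0.30) × (1 − 0.58) × (1 − 0.29) × (1 − 0.53) = 0.70 × 0.42 × 0.71 × 0.47 = 0.0981078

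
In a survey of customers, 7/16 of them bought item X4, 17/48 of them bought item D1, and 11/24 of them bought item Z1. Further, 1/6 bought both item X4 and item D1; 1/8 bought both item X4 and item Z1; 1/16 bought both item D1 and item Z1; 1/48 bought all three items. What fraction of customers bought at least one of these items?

P(at least one) = 7/16 + 17/48 + 11/24 − 1/6 − 1/8 − 1/16 + 1/48 = 11/12

11/12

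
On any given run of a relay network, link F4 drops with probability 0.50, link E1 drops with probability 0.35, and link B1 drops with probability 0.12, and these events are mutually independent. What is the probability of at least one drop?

P(none) = (1 − 0.50) × (1 − 0.35) × (1 − 0.12) = 0.50 × 0.65 × 0.88 = 0.286
P(at least one) = 1 − 0.286 = 0.714

0.714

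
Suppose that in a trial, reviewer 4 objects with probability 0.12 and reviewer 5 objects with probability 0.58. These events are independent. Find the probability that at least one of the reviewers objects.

P(none) = (1 − 0.12) × (1 − 0.58) = 0.88 × 0.42 = 0.3696
P(at least one) = 1 − 0.3696 = 0.6304

0.6304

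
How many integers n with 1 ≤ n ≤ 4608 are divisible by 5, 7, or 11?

1735

921 + 658 + 418 − 131 − 83 − 59 + 11 = 1735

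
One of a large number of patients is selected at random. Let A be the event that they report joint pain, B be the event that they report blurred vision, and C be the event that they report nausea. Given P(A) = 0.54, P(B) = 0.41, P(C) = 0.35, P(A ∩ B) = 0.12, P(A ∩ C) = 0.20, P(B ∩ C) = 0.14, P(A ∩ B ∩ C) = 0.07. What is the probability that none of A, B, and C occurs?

By inclusion-exclusion,
P(A ∪ B ∪ C) = 0.54 + 0.41 + 0.35 − 0.12 − 0.20 − 0.14 + 0.07 = 0.91
P(none) = 1 − 0.91 = 0.09

0.09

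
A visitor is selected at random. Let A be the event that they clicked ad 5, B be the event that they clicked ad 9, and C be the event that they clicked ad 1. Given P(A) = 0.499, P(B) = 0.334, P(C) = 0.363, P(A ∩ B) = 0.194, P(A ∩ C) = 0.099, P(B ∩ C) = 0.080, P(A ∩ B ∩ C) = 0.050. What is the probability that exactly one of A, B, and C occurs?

P(exactly one) = 0.499 + 0.334 + 0.363 − 2·0.194 − 2·0.099 − 2·0.080 + 3·0.050 = 0.600

0.600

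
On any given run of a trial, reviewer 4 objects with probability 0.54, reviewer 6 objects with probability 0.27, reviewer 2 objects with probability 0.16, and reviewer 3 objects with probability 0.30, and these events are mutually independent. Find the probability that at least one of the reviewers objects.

Independence gives P(none) = ∏(1 − pᵢ).
P(none) = (1 − 0.54) × (1 − 0.27) × (1 − 0.16) × (1 − 0.30) = 0.46 × 0.73 × 0.84 × 0.70 = 0.1974504
P(at least one) = 1 − 0.1974504 = 0.8025496

0.8025496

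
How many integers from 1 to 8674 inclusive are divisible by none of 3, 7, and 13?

⌊8674/3⌋ + ⌊8674/7⌋ + ⌊8674/13⌋ − ⌊8674/21⌋ − ⌊8674/39⌋ − ⌊8674/91⌋ + ⌊8674/273⌋ = 2891 + 1239 + 667 − 413 − 222 − 95 + 31 = 4098
8674 − 4098 = 4576

4576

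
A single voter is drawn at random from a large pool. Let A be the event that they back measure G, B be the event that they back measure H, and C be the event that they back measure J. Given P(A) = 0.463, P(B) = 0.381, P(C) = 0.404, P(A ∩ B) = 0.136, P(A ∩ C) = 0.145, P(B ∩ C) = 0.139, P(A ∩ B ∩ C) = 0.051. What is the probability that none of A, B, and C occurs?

P(A ∪ B ∪ C) = 0.463 + 0.381 + 0.404 − 0.136 − 0.145 − 0.139 + 0.051 = 0.879
P(none) = 1 − 0.879 = 0.121

0.121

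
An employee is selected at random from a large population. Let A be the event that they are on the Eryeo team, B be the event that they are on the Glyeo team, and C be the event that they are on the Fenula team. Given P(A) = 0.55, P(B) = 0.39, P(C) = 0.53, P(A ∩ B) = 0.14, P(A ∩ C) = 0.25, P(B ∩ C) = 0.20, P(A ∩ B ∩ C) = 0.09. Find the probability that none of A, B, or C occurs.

P(A ∪ B ∪ C) = 0.55 + 0.39 + 0.53 − 0.14 − 0.25 − 0.20 + 0.09 = 0.97
P(none) = 1 − 0.97 = 0.03

0.03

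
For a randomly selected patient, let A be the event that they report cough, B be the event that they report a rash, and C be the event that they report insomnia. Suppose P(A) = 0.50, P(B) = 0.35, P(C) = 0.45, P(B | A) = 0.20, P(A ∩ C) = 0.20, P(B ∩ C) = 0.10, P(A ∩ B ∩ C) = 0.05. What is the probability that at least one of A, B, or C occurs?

P(A ∩ B) = P(A)·P(B|A) = 0.50 × 0.20 = 0.10
Using inclusion–exclusion:
P(A ∪ B ∪ C) = 0.50 + 0.35 + 0.45 − 0.10 − 0.20 − 0.10 + 0.05 = 0.95

0.95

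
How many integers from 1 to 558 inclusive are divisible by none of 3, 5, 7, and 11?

⌊558/3⌋ + ⌊558/5⌋ + ⌊558/7⌋ + ⌊558/11⌋ − ⌊558/15⌋ − ⌊558/21⌋ − ⌊558/33⌋ − ⌊558/35⌋ − ⌊558/55⌋ − ⌊558/77⌋ + ⌊558/105⌋ + ⌊558/165⌋ + ⌊558/231⌋ + ⌊558/385⌋ − ⌊558/1155⌋ = 186 + 111 + 79 + 50 − 37 − 26 − 16 − 15 − 10 − 7 + 5 + 3 + 2 + 1 − 0 = 326
558 − 326 = 232

232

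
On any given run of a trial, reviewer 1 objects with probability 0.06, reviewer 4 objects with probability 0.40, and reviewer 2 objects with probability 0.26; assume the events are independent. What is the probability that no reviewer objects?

0.41736

P(none) = (1 − 0.06) × (1 − 0.40) × (1 − 0.26) = 0.94 × 0.60 × 0.74 = 0.41736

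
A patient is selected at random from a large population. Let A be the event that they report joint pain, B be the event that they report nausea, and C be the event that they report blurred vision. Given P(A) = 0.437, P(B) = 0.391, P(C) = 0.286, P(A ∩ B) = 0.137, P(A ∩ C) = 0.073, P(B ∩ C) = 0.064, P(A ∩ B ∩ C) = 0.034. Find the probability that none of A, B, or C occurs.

By inclusion-exclusion,
P(A ∪ B ∪ C) = 0.437 + 0.391 + 0.286 − 0.137 − 0.073 − 0.064 + 0.034 = 0.874
P(none) = 1 − 0.874 = 0.126

0.126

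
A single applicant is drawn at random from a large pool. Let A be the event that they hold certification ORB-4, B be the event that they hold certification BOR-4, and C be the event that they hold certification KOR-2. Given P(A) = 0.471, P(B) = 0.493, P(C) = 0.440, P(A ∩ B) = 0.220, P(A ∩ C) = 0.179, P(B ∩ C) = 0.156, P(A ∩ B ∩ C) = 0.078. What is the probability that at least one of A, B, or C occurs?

P(A ∪ B ∪ C) = 0.471 + 0.493 + 0.440 − 0.220 − 0.179 − 0.156 + 0.078 = 0.927

0.927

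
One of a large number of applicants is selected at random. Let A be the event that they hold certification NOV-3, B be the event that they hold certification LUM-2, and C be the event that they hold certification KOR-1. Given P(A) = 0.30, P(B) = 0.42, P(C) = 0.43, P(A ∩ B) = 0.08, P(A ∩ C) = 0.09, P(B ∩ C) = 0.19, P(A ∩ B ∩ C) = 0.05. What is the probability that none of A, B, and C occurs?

P(A ∪ B ∪ C) = 0.30 + 0.42 + 0.43 − 0.08 − 0.09 − 0.19 + 0.05 = 0.84
P(none) = 1 − 0.84 = 0.16

0.16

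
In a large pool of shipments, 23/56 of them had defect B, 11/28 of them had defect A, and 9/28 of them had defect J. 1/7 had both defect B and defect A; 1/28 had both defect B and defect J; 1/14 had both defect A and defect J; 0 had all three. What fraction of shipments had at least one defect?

7/8

Apply inclusion-exclusion:
P(at least one) = 23/56 + 11/28 + 9/28 − 1/7 − 1/28 − 1/14 + 0 = 7/8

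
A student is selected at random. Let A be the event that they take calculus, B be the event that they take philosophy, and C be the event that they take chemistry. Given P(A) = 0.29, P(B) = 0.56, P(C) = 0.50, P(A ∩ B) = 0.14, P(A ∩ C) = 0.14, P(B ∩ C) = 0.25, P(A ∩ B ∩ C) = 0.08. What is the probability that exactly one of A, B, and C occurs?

Using the inclusion–exclusion count for exactly one event:
P(exactly one) = 0.29 + 0.56 + 0.50 − 2·0.14 − 2·0.14 − 2·0.25 + 3·0.08 = 0.53

0.53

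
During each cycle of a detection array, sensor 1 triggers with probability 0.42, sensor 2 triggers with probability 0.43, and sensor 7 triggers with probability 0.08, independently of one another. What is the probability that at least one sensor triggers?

0.695848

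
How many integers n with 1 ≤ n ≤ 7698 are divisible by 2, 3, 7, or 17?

By inclusion-exclusion,
floor(7698/2) + floor(7698/3) + floor(7698/7) + floor(7698/17) − floor(7698/6) − floor(7698/14) − floor(7698/34) − floor(7698/21) − floor(7698/51) − floor(7698/119) + floor(7698/42) + floor(7698/102) + floor(7698/238) + floor(7698/357) − floor(7698/714) = 3849 + 2566 + 1099 + 452 − 1283 − 549 − 226 − 366 − 150 − 64 + 183 + 75 + 32 + 21 − 10 = 5629

5629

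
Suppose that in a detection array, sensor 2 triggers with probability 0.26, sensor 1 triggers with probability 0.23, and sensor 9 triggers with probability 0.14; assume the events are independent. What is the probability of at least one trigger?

P(none) = (1 − 0.26) × (1 − 0.23) × (1 − 0.14) = 0.74 × 0.77 × 0.86 = 0.490028
P(at least one) = 1 − 0.490028 = 0.509972

0.509972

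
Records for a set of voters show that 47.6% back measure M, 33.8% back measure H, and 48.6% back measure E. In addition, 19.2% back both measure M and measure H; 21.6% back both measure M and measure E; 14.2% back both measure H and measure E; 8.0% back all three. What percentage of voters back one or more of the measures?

83.0%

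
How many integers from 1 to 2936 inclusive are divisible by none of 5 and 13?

Apply inclusion-exclusion:
587 + 225 − 45 = 767
2936 − 767 = 2169

2169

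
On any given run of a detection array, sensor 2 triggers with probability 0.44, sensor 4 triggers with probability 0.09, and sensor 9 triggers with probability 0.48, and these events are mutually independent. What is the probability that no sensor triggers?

0.264992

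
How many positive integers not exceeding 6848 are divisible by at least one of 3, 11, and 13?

3016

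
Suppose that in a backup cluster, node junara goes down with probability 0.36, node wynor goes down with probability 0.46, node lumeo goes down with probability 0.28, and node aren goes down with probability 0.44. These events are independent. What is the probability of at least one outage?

0.86065408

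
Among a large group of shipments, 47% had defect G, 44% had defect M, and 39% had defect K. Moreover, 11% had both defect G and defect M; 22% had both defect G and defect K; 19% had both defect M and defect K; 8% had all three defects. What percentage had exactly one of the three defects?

Using the inclusion–exclusion count for exactly one event:
P(exactly one) = 47 + 44 + 39 − 2·11 − 2·22 − 2·19 + 3·8 = 50%

50%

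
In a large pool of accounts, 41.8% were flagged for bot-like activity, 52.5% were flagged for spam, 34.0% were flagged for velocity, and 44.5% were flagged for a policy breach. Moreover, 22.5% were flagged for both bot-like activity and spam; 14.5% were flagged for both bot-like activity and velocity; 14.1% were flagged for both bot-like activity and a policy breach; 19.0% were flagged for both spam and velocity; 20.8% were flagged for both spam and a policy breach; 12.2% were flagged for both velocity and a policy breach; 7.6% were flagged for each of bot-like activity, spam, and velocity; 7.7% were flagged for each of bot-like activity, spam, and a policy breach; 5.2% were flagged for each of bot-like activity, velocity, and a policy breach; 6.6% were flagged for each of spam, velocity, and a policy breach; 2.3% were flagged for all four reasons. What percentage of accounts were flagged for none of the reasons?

By inclusion–exclusion:
P(union) = 41.8 + 52.5 + 34.0 + 44.5 − 22.5 − 14.5 − 14.1 − 19.0 − 20.8 − 12.2 + 7.6 + 7.7 + 5.2 + 6.6 − 2.3 = 94.5%
P(none) = 100% − 94.5% = 5.5%

5.5%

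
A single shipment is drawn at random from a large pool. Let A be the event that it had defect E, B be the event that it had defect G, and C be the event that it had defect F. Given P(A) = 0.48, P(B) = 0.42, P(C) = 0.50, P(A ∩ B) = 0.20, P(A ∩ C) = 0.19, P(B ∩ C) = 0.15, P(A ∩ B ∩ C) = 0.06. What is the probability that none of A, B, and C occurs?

0.08

P(A ∪ B ∪ C) = 0.48 + 0.42 + 0.50 − 0.20 − 0.19 − 0.15 + 0.06 = 0.92
P(none) = 1 − 0.92 = 0.08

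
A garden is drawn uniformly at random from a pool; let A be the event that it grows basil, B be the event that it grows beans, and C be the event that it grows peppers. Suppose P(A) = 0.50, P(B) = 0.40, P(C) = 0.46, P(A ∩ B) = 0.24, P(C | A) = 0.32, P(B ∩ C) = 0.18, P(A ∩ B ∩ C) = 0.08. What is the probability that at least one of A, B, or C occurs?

0.86

P(A ∩ C) = P(A)·P(C|A) = 0.50 × 0.32 = 0.16
P(A ∪ B ∪ C) = 0.50 + 0.40 + 0.46 − 0.24 − 0.16 − 0.18 + 0.08 = 0.86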